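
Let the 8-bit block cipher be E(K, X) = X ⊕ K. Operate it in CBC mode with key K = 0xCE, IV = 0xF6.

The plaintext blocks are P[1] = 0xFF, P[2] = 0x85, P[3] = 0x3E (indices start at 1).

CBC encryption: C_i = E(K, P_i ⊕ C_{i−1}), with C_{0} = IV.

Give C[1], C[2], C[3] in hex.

C[1]: P[1] ⊕ 0xF6 = 0x09; E(K, 0x09) = 0xC7.
C[2]: P[2] ⊕ 0xC7 = 0x42; E(K, 0x42) = 0x8C.
C[3]: P[3] ⊕ 0x8C = 0xB2; E(K, 0xB2) = 0x7C.

C[1] = 0xC7, C[2] = 0x8C, C[3] = 0x7C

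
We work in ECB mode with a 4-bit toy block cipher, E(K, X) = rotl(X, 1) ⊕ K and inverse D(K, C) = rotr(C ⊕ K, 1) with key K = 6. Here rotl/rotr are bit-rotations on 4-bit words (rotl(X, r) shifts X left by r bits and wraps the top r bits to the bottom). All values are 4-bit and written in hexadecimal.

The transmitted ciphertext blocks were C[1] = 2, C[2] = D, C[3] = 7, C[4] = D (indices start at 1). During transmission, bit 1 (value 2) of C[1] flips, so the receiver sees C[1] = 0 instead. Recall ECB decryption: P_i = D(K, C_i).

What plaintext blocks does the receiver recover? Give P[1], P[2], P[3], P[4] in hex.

P[1] = 3, P[2] = D, P[3] = 8, P[4] = D

Only C[1] changed, to 0. In ECB, a change in C_i affects only P_i. Decrypting the received ciphertext:
P[1]: D(K, 0) = 3.
P[2]: D(K, D) = D.
P[3]: D(K, 7) = 8.
P[4]: D(K, D) = D.
Blocks that differ from the original plaintext: P[1].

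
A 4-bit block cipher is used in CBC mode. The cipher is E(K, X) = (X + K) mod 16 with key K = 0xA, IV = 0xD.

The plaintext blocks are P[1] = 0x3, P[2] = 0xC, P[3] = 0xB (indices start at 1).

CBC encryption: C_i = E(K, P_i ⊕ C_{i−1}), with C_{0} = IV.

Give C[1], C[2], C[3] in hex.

C[1] = 0x8, C[2] = 0xE, C[3] = 0xF

C[1]: P[1] ⊕ 0xD = 0xE; E(K, 0xE) = 0x8.
C[2]: P[2] ⊕ 0x8 = 0x4; E(K, 0x4) = 0xE.
C[3]: P[3] ⊕ 0xE = 0x5; E(K, 0x5) = 0xF.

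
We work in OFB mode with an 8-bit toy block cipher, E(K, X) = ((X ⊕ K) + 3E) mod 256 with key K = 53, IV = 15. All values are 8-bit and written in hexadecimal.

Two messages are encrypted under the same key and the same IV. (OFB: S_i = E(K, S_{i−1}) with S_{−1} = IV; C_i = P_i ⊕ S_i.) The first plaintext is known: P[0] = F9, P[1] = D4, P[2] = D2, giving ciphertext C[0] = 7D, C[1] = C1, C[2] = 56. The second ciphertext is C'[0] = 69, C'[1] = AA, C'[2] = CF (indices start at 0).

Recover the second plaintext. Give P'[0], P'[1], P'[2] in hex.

In OFB with a reused IV, both messages share the same keystream S_i, so C_i ⊕ C'_i = P_i ⊕ P'_i and thus P'_i = P_i ⊕ C_i ⊕ C'_i.
P'[0]: F9 ⊕ 7D ⊕ 69 = ED.
P'[1]: D4 ⊕ C1 ⊕ AA = BF.
P'[2]: D2 ⊕ 56 ⊕ CF = 4B.

P'[0] = ED, P'[1] = BF, P'[2] = 4B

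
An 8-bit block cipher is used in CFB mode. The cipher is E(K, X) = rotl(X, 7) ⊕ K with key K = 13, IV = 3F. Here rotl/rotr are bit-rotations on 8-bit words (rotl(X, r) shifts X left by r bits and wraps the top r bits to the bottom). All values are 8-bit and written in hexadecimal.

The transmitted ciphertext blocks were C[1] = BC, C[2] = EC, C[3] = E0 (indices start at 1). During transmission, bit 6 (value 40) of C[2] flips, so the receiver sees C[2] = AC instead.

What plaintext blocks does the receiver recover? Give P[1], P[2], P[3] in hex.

P[1] = 30, P[2] = E1, P[3] = A5

CFB decryption: P_i = C_i ⊕ E(K, C_{i−1}), with C_{0} = IV.
Only C[2] changed, to AC. In CFB, a change in C_i flips the same bit in P_i and garbles P_{i+1}. Decrypting the received ciphertext:
P[1]: E(K, 3F) = 8C; BC ⊕ 8C = 30.
P[2]: E(K, BC) = 4D; AC ⊕ 4D = E1.
P[3]: E(K, AC) = 45; E0 ⊕ 45 = A5.
Blocks that differ from the original plaintext: P[2], P[3].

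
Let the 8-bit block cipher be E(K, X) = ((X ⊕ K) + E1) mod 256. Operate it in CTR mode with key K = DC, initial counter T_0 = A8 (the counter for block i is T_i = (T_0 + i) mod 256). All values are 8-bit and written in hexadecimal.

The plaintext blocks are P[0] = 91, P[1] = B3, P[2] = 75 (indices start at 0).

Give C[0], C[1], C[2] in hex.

C[0] = C4, C[1] = E5, C[2] = 22

CTR encryption: S_i = E(K, T_i) where T_i is the counter for block i; C_i = P_i ⊕ S_i.
C[0]: T = A8, S = E(K, T) = 55; 91 ⊕ 55 = C4.
C[1]: T = A9, S = E(K, T) = 56; B3 ⊕ 56 = E5.
C[2]: T = AA, S = E(K, T) = 57; 75 ⊕ 57 = 22.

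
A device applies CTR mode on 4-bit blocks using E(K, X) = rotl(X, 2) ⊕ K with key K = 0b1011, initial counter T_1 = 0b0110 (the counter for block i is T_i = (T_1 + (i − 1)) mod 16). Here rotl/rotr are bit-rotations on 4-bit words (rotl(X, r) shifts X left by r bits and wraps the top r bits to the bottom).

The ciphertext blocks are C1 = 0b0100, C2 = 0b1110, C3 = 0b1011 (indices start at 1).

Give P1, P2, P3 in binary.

CTR decryption: S_i = E(K, T_i) where T_i is the counter for block i; P_i = C_i ⊕ S_i.
P1: T = 0b0110, S = E(K, T) = 0b0010; 0b0100 ⊕ 0b0010 = 0b0110.
P2: T = 0b0111, S = E(K, T) = 0b0110; 0b1110 ⊕ 0b0110 = 0b1000.
P3: T = 0b1000, S = E(K, T) = 0b1001; 0b1011 ⊕ 0b1001 = 0b0010.

P1 = 0b0110, P2 = 0b1000, P3 = 0b0010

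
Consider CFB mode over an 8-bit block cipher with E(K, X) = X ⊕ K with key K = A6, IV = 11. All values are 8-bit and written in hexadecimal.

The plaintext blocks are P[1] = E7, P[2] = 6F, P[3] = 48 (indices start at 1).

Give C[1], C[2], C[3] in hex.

CFB encryption: C_i = P_i ⊕ E(K, C_{i−1}), with C_{0} = IV.
C[1]: E(K, 11) = B7; E7 ⊕ B7 = 50.
C[2]: E(K, 50) = F6; 6F ⊕ F6 = 99.
C[3]: E(K, 99) = 3F; 48 ⊕ 3F = 77.

C[1] = 50, C[2] = 99, C[3] = 77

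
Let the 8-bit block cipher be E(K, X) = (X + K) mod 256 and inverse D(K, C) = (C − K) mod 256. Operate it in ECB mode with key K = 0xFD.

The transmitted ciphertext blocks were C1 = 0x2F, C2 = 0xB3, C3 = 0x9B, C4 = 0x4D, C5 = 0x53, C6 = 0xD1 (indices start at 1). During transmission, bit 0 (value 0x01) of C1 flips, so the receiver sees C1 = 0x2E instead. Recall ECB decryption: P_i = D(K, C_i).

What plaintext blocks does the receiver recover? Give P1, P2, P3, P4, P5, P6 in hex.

Only C1 changed, to 0x2E. In ECB, a change in C_i affects only P_i. Decrypting the received ciphertext:
P1: D(K, 0x2E) = 0x31.
P2: D(K, 0xB3) = 0xB6.
P3: D(K, 0x9B) = 0x9E.
P4: D(K, 0x4D) = 0x50.
P5: D(K, 0x53) = 0x56.
P6: D(K, 0xD1) = 0xD4.
Blocks that differ from the original plaintext: P1.

P1 = 0x31, P2 = 0xB6, P3 = 0x9E, P4 = 0x50, P5 = 0x56, P6 = 0xD4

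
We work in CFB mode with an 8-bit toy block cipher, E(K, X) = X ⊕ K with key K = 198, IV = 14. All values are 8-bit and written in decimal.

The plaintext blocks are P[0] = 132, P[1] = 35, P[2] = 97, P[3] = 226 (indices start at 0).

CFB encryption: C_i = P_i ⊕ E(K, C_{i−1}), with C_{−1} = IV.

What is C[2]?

C[2] = 14

C[0]: E(K, 14) = 200; 132 ⊕ 200 = 76.
C[1]: E(K, 76) = 138; 35 ⊕ 138 = 169.
C[2]: E(K, 169) = 111; 97 ⊕ 111 = 14.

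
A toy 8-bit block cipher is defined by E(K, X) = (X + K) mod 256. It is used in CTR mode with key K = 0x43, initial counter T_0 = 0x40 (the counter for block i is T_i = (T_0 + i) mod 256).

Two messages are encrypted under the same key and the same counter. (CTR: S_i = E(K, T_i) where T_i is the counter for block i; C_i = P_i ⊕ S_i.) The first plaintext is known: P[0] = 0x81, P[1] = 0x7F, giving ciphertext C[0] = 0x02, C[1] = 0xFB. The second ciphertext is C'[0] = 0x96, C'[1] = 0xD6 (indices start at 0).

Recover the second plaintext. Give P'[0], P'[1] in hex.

P'[0] = 0x15, P'[1] = 0x52

In CTR with a reused counter, both messages share the same keystream S_i, so C_i ⊕ C'_i = P_i ⊕ P'_i and thus P'_i = P_i ⊕ C_i ⊕ C'_i.
P'[0]: 0x81 ⊕ 0x02 ⊕ 0x96 = 0x15.
P'[1]: 0x7F ⊕ 0xFB ⊕ 0xD6 = 0x52.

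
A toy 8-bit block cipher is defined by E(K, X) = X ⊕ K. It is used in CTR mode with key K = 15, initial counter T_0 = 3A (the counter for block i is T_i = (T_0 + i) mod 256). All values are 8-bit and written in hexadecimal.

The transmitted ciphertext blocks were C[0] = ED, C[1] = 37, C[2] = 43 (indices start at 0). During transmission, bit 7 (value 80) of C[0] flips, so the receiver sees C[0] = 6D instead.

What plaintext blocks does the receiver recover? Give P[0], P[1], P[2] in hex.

CTR decryption: S_i = E(K, T_i) where T_i is the counter for block i; P_i = C_i ⊕ S_i.
Only C[0] changed, to 6D. In CTR, a change in C_i flips the same bit in P_i only; the keystream is unaffected. Decrypting the received ciphertext:
P[0]: T = 3A, S = E(K, T) = 2F; 6D ⊕ 2F = 42.
P[1]: T = 3B, S = E(K, T) = 2E; 37 ⊕ 2E = 19.
P[2]: T = 3C, S = E(K, T) = 29; 43 ⊕ 29 = 6A.
Blocks that differ from the original plaintext: P[0].

P[0] = 42, P[1] = 19, P[2] = 6A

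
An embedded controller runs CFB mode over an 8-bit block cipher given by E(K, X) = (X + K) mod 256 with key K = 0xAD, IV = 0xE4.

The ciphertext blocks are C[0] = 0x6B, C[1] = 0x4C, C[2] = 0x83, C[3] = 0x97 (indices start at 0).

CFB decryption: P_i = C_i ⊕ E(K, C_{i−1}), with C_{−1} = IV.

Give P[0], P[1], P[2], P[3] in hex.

P[0]: E(K, 0xE4) = 0x91; 0x6B ⊕ 0x91 = 0xFA.
P[1]: E(K, 0x6B) = 0x18; 0x4C ⊕ 0x18 = 0x54.
P[2]: E(K, 0x4C) = 0xF9; 0x83 ⊕ 0xF9 = 0x7A.
P[3]: E(K, 0x83) = 0x30; 0x97 ⊕ 0x30 = 0xA7.

P[0] = 0xFA, P[1] = 0x54, P[2] = 0x7A, P[3] = 0xA7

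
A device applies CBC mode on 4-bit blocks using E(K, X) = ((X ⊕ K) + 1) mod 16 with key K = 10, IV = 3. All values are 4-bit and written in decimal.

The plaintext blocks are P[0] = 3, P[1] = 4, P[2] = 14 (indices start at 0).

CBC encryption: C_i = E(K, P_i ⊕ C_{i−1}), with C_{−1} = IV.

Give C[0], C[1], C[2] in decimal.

C[0]: P[0] ⊕ 3 = 0; E(K, 0) = 11.
C[1]: P[1] ⊕ 11 = 15; E(K, 15) = 6.
C[2]: P[2] ⊕ 6 = 8; E(K, 8) = 3.

C[0] = 11, C[1] = 6, C[2] = 3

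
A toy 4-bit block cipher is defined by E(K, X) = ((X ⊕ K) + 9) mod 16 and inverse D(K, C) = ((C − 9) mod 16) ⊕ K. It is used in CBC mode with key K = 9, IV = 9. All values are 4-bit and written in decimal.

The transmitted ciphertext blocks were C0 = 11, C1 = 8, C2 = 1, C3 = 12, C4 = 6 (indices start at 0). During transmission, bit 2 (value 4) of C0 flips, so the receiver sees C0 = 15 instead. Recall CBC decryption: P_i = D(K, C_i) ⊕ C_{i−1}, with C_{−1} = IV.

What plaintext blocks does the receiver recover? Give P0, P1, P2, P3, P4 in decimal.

P0 = 6, P1 = 9, P2 = 9, P3 = 11, P4 = 8

Only C0 changed, to 15. In CBC, a change in C_i garbles P_i and flips the same bit in P_{i+1}. Decrypting the received ciphertext:
P0: D(K, 15) = 15; 15 ⊕ 9 = 6.
P1: D(K, 8) = 6; 6 ⊕ 15 = 9.
P2: D(K, 1) = 1; 1 ⊕ 8 = 9.
P3: D(K, 12) = 10; 10 ⊕ 1 = 11.
P4: D(K, 6) = 4; 4 ⊕ 12 = 8.
Blocks that differ from the original plaintext: P0, P1.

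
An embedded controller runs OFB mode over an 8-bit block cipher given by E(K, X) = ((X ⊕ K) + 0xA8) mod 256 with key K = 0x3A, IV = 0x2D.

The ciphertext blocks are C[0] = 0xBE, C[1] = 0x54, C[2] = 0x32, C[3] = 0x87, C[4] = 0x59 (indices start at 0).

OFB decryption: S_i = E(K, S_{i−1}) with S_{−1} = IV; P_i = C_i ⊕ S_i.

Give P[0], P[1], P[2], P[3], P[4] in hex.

P[0]: S = E(K, 0x2D) = 0xBF; 0xBE ⊕ 0xBF = 0x01.
P[1]: S = E(K, 0xBF) = 0x2D; 0x54 ⊕ 0x2D = 0x79.
P[2]: S = E(K, 0x2D) = 0xBF; 0x32 ⊕ 0xBF = 0x8D.
P[3]: S = E(K, 0xBF) = 0x2D; 0x87 ⊕ 0x2D = 0xAA.
P[4]: S = E(K, 0x2D) = 0xBF; 0x59 ⊕ 0xBF = 0xE6.

P[0] = 0x01, P[1] = 0x79, P[2] = 0x8D, P[3] = 0xAA, P[4] = 0xE6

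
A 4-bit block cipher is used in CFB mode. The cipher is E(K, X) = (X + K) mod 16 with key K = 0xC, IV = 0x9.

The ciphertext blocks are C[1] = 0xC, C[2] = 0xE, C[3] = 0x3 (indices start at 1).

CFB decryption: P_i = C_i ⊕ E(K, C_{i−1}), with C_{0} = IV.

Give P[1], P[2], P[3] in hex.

P[1]: E(K, 0x9) = 0x5; 0xC ⊕ 0x5 = 0x9.
P[2]: E(K, 0xC) = 0x8; 0xE ⊕ 0x8 = 0x6.
P[3]: E(K, 0xE) = 0xA; 0x3 ⊕ 0xA = 0x9.

P[1] = 0x9, P[2] = 0x6, P[3] = 0x9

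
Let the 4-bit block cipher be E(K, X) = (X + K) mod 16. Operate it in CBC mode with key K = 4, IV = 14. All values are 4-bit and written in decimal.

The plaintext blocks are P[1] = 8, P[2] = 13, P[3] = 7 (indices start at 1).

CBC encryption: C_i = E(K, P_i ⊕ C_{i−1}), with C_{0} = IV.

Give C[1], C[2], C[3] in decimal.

C[1] = 10, C[2] = 11, C[3] = 0

C[1]: P[1] ⊕ 14 = 6; E(K, 6) = 10.
C[2]: P[2] ⊕ 10 = 7; E(K, 7) = 11.
C[3]: P[3] ⊕ 11 = 12; E(K, 12) = 0.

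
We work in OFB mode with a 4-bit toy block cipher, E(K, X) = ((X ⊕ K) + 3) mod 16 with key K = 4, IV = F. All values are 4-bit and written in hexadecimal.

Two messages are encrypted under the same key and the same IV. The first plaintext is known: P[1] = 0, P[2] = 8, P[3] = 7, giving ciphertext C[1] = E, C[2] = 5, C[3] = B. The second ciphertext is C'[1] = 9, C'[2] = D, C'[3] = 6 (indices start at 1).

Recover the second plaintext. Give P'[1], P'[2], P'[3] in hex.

In OFB with a reused IV, both messages share the same keystream S_i, so C_i ⊕ C'_i = P_i ⊕ P'_i and thus P'_i = P_i ⊕ C_i ⊕ C'_i.
P'[1]: 0 ⊕ E ⊕ 9 = 7.
P'[2]: 8 ⊕ 5 ⊕ D = 0.
P'[3]: 7 ⊕ B ⊕ 6 = A.

P'[1] = 7, P'[2] = 0, P'[3] = A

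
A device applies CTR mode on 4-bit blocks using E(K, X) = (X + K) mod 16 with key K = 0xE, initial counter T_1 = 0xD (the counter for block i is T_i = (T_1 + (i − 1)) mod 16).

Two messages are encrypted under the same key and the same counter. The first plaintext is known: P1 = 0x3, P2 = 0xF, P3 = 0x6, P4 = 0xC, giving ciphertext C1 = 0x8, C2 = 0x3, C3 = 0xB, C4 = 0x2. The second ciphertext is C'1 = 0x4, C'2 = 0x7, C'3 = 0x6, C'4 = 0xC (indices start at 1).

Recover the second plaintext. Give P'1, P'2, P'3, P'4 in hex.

In CTR with a reused counter, both messages share the same keystream S_i, so C_i ⊕ C'_i = P_i ⊕ P'_i and thus P'_i = P_i ⊕ C_i ⊕ C'_i.
P'1: 0x3 ⊕ 0x8 ⊕ 0x4 = 0xF.
P'2: 0xF ⊕ 0x3 ⊕ 0x7 = 0xB.
P'3: 0x6 ⊕ 0xB ⊕ 0x6 = 0xB.
P'4: 0xC ⊕ 0x2 ⊕ 0xC = 0x2.

P'1 = 0xF, P'2 = 0xB, P'3 = 0xB, P'4 = 0x2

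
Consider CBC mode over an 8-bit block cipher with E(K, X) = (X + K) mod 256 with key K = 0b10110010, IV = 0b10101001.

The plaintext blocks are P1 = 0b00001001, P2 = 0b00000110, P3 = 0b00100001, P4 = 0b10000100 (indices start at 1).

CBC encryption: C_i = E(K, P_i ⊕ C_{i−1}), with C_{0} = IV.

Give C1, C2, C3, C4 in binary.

C1 = 0b01010010, C2 = 0b00000110, C3 = 0b11011001, C4 = 0b00001111

C1: P1 ⊕ 0b10101001 = 0b10100000; E(K, 0b10100000) = 0b01010010.
C2: P2 ⊕ 0b01010010 = 0b01010100; E(K, 0b01010100) = 0b00000110.
C3: P3 ⊕ 0b00000110 = 0b00100111; E(K, 0b00100111) = 0b11011001.
C4: P4 ⊕ 0b11011001 = 0b01011101; E(K, 0b01011101) = 0b00001111.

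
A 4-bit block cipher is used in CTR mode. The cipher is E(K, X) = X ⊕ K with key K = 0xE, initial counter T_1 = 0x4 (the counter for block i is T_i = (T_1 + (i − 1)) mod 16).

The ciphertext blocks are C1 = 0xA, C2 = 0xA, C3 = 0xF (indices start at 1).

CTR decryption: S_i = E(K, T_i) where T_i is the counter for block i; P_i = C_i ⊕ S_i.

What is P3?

P3 = 0x7

P3: T = 0x6, S = E(K, T) = 0x8; 0xF ⊕ 0x8 = 0x7.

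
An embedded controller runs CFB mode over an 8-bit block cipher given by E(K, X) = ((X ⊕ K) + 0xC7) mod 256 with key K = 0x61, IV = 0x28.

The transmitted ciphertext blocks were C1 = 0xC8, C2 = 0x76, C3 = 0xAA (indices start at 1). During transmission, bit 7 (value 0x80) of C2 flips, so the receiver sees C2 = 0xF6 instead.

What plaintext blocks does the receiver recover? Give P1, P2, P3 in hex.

P1 = 0xD8, P2 = 0x86, P3 = 0xF4

CFB decryption: P_i = C_i ⊕ E(K, C_{i−1}), with C_{0} = IV.
Only C2 changed, to 0xF6. In CFB, a change in C_i flips the same bit in P_i and garbles P_{i+1}. Decrypting the received ciphertext:
P1: E(K, 0x28) = 0x10; 0xC8 ⊕ 0x10 = 0xD8.
P2: E(K, 0xC8) = 0x70; 0xF6 ⊕ 0x70 = 0x86.
P3: E(K, 0xF6) = 0x5E; 0xAA ⊕ 0x5E = 0xF4.
Blocks that differ from the original plaintext: P2, P3.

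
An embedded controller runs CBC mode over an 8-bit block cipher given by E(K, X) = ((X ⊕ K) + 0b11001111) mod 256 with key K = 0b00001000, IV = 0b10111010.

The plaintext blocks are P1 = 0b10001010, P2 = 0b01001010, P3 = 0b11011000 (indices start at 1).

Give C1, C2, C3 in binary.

C1 = 0b00000111, C2 = 0b00010100, C3 = 0b10010011

CBC encryption: C_i = E(K, P_i ⊕ C_{i−1}), with C_{0} = IV.
C1: P1 ⊕ 0b10111010 = 0b00110000; E(K, 0b00110000) = 0b00000111.
C2: P2 ⊕ 0b00000111 = 0b01001101; E(K, 0b01001101) = 0b00010100.
C3: P3 ⊕ 0b00010100 = 0b11001100; E(K, 0b11001100) = 0b10010011.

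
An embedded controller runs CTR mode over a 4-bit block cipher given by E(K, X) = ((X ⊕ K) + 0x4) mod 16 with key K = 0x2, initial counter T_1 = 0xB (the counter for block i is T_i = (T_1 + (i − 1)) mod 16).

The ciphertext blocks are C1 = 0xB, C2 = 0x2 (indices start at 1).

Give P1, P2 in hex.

P1 = 0x6, P2 = 0x0

CTR decryption: S_i = E(K, T_i) where T_i is the counter for block i; P_i = C_i ⊕ S_i.
P1: T = 0xB, S = E(K, T) = 0xD; 0xB ⊕ 0xD = 0x6.
P2: T = 0xC, S = E(K, T) = 0x2; 0x2 ⊕ 0x2 = 0x0.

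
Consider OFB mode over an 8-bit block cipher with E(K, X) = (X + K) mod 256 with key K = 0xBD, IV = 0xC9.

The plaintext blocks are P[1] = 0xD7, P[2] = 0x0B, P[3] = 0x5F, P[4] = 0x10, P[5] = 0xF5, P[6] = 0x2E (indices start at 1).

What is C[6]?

C[6] = 0x19

OFB encryption: S_i = E(K, S_{i−1}) with S_{0} = IV; C_i = P_i ⊕ S_i.
C[1]: S = E(K, 0xC9) = 0x86; 0xD7 ⊕ 0x86 = 0x51.
C[2]: S = E(K, 0x86) = 0x43; 0x0B ⊕ 0x43 = 0x48.
C[3]: S = E(K, 0x43) = 0x00; 0x5F ⊕ 0x00 = 0x5F.
C[4]: S = E(K, 0x00) = 0xBD; 0x10 ⊕ 0xBD = 0xAD.
C[5]: S = E(K, 0xBD) = 0x7A; 0xF5 ⊕ 0x7A = 0x8F.
C[6]: S = E(K, 0x7A) = 0x37; 0x2E ⊕ 0x37 = 0x19.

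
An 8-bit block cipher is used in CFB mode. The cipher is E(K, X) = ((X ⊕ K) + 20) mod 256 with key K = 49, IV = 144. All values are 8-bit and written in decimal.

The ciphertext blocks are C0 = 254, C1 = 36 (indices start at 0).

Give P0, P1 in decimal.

CFB decryption: P_i = C_i ⊕ E(K, C_{i−1}), with C_{−1} = IV.
P0: E(K, 144) = 181; 254 ⊕ 181 = 75.
P1: E(K, 254) = 227; 36 ⊕ 227 = 199.

P0 = 75, P1 = 199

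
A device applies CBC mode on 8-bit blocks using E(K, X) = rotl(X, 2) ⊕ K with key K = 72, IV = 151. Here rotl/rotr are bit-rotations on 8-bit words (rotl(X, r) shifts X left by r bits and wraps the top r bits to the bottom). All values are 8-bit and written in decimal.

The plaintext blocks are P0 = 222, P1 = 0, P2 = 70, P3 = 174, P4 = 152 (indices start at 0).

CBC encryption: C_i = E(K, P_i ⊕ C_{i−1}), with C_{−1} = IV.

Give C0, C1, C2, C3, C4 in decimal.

C0 = 109, C1 = 253, C2 = 166, C3 = 104, C4 = 139

C0: P0 ⊕ 151 = 73; E(K, 73) = 109.
C1: P1 ⊕ 109 = 109; E(K, 109) = 253.
C2: P2 ⊕ 253 = 187; E(K, 187) = 166.
C3: P3 ⊕ 166 = 8; E(K, 8) = 104.
C4: P4 ⊕ 104 = 240; E(K, 240) = 139.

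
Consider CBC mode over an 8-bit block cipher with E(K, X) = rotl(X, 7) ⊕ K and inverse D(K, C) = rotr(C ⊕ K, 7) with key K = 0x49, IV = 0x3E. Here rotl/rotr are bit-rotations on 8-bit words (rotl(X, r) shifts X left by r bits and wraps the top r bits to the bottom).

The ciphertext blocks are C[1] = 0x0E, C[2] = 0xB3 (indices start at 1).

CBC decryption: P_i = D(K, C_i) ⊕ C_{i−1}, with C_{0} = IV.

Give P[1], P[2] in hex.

P[1]: D(K, 0x0E) = 0x8E; 0x8E ⊕ 0x3E = 0xB0.
P[2]: D(K, 0xB3) = 0xF5; 0xF5 ⊕ 0x0E = 0xFB.

P[1] = 0xB0, P[2] = 0xFB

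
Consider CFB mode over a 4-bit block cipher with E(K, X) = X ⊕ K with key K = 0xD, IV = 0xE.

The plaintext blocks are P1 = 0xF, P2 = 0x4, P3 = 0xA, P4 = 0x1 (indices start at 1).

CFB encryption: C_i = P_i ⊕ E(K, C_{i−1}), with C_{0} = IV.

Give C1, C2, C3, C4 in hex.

C1 = 0xC, C2 = 0x5, C3 = 0x2, C4 = 0xE

C1: E(K, 0xE) = 0x3; 0xF ⊕ 0x3 = 0xC.
C2: E(K, 0xC) = 0x1; 0x4 ⊕ 0x1 = 0x5.
C3: E(K, 0x5) = 0x8; 0xA ⊕ 0x8 = 0x2.
C4: E(K, 0x2) = 0xF; 0x1 ⊕ 0xF = 0xE.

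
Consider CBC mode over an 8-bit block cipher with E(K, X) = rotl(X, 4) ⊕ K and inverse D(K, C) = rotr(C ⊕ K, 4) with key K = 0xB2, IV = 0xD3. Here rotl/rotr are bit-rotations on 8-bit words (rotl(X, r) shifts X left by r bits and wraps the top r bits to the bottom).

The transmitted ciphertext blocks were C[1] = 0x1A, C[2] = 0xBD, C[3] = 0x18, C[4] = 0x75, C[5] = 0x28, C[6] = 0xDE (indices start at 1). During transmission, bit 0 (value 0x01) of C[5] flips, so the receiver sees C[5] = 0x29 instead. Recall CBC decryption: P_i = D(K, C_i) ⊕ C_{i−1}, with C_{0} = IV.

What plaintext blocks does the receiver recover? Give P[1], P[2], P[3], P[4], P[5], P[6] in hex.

Only C[5] changed, to 0x29. In CBC, a change in C_i garbles P_i and flips the same bit in P_{i+1}. Decrypting the received ciphertext:
P[1]: D(K, 0x1A) = 0x8A; 0x8A ⊕ 0xD3 = 0x59.
P[2]: D(K, 0xBD) = 0xF0; 0xF0 ⊕ 0x1A = 0xEA.
P[3]: D(K, 0x18) = 0xAA; 0xAA ⊕ 0xBD = 0x17.
P[4]: D(K, 0x75) = 0x7C; 0x7C ⊕ 0x18 = 0x64.
P[5]: D(K, 0x29) = 0xB9; 0xB9 ⊕ 0x75 = 0xCC.
P[6]: D(K, 0xDE) = 0xC6; 0xC6 ⊕ 0x29 = 0xEF.
Blocks that differ from the original plaintext: P[5], P[6].

P[1] = 0x59, P[2] = 0xEA, P[3] = 0x17, P[4] = 0x64, P[5] = 0xCC, P[6] = 0xEF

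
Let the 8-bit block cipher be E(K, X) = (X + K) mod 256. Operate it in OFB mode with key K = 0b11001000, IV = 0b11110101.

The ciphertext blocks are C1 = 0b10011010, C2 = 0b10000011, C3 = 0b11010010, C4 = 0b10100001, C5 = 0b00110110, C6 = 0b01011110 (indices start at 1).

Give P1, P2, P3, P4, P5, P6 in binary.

OFB decryption: S_i = E(K, S_{i−1}) with S_{0} = IV; P_i = C_i ⊕ S_i.
P1: S = E(K, 0b11110101) = 0b10111101; 0b10011010 ⊕ 0b10111101 = 0b00100111.
P2: S = E(K, 0b10111101) = 0b10000101; 0b10000011 ⊕ 0b10000101 = 0b00000110.
P3: S = E(K, 0b10000101) = 0b01001101; 0b11010010 ⊕ 0b01001101 = 0b10011111.
P4: S = E(K, 0b01001101) = 0b00010101; 0b10100001 ⊕ 0b00010101 = 0b10110100.
P5: S = E(K, 0b00010101) = 0b11011101; 0b00110110 ⊕ 0b11011101 = 0b11101011.
P6: S = E(K, 0b11011101) = 0b10100101; 0b01011110 ⊕ 0b10100101 = 0b11111011.

P1 = 0b00100111, P2 = 0b00000110, P3 = 0b10011111, P4 = 0b10110100, P5 = 0b11101011, P6 = 0b11111011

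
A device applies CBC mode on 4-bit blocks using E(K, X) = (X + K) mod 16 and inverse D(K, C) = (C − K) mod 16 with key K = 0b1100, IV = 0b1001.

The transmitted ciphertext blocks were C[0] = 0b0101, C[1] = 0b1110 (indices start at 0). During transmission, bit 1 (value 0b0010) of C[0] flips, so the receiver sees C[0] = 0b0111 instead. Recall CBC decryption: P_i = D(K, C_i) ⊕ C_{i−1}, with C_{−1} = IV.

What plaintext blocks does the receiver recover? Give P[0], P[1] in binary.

P[0] = 0b0010, P[1] = 0b0101

Only C[0] changed, to 0b0111. In CBC, a change in C_i garbles P_i and flips the same bit in P_{i+1}. Decrypting the received ciphertext:
P[0]: D(K, 0b0111) = 0b1011; 0b1011 ⊕ 0b1001 = 0b0010.
P[1]: D(K, 0b1110) = 0b0010; 0b0010 ⊕ 0b0111 = 0b0101.
Blocks that differ from the original plaintext: P[0], P[1].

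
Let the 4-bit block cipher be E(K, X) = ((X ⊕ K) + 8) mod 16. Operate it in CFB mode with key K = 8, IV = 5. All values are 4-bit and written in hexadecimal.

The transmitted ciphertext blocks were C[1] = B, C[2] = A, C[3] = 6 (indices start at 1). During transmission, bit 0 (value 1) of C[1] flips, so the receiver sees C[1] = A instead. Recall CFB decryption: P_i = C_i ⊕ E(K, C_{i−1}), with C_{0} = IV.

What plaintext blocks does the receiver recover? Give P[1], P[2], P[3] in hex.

P[1] = F, P[2] = 0, P[3] = C

Only C[1] changed, to A. In CFB, a change in C_i flips the same bit in P_i and garbles P_{i+1}. Decrypting the received ciphertext:
P[1]: E(K, 5) = 5; A ⊕ 5 = F.
P[2]: E(K, A) = A; A ⊕ A = 0.
P[3]: E(K, A) = A; 6 ⊕ A = C.
Blocks that differ from the original plaintext: P[1], P[2].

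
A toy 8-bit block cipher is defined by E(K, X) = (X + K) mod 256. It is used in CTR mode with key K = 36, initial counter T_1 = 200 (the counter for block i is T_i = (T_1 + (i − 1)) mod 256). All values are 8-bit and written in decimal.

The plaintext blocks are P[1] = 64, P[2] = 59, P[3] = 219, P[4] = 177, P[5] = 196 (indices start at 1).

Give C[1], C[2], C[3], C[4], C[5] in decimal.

CTR encryption: S_i = E(K, T_i) where T_i is the counter for block i; C_i = P_i ⊕ S_i.
C[1]: T = 200, S = E(K, T) = 236; 64 ⊕ 236 = 172.
C[2]: T = 201, S = E(K, T) = 237; 59 ⊕ 237 = 214.
C[3]: T = 202, S = E(K, T) = 238; 219 ⊕ 238 = 53.
C[4]: T = 203, S = E(K, T) = 239; 177 ⊕ 239 = 94.
C[5]: T = 204, S = E(K, T) = 240; 196 ⊕ 240 = 52.

C[1] = 172, C[2] = 214, C[3] = 53, C[4] = 94, C[5] = 52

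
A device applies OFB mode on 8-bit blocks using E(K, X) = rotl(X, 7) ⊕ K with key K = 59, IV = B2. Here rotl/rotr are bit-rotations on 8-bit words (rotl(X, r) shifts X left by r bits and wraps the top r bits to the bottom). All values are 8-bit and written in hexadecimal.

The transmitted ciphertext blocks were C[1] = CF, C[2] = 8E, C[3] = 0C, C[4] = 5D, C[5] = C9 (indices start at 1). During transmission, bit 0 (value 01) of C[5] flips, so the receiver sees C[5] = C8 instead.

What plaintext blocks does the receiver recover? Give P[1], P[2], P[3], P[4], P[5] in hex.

OFB decryption: S_i = E(K, S_{i−1}) with S_{0} = IV; P_i = C_i ⊕ S_i.
Only C[5] changed, to C8. In OFB, a change in C_i flips the same bit in P_i only; the keystream is unaffected. Decrypting the received ciphertext:
P[1]: S = E(K, B2) = 00; CF ⊕ 00 = CF.
P[2]: S = E(K, 00) = 59; 8E ⊕ 59 = D7.
P[3]: S = E(K, 59) = F5; 0C ⊕ F5 = F9.
P[4]: S = E(K, F5) = A3; 5D ⊕ A3 = FE.
P[5]: S = E(K, A3) = 88; C8 ⊕ 88 = 40.
Blocks that differ from the original plaintext: P[5].

P[1] = CF, P[2] = D7, P[3] = F9, P[4] = FE, P[5] = 40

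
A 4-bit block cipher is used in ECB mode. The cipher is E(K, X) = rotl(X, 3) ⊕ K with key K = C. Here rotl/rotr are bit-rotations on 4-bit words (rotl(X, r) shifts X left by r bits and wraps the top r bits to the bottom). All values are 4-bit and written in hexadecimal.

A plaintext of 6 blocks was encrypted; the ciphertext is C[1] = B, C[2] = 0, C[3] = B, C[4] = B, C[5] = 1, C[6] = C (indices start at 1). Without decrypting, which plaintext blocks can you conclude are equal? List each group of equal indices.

P[1] = P[3] = P[4]

ECB encrypts each block independently with the same key, so equal ciphertext blocks imply equal plaintext blocks.
C[1] = C[3] = C[4] = B, so P[1] = P[3] = P[4].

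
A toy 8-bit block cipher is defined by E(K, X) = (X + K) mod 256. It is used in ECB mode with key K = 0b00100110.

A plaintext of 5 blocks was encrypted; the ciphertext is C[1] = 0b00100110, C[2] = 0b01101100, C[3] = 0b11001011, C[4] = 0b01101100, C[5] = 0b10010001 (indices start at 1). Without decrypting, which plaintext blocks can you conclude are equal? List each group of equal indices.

P[2] = P[4]

ECB encrypts each block independently with the same key, so equal ciphertext blocks imply equal plaintext blocks.
C[2] = C[4] = 0b01101100, so P[2] = P[4].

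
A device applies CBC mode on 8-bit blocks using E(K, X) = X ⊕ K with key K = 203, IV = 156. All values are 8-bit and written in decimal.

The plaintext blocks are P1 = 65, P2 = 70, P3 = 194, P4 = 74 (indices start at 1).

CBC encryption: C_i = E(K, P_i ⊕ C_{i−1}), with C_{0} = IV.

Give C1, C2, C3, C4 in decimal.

C1 = 22, C2 = 155, C3 = 146, C4 = 19

C1: P1 ⊕ 156 = 221; E(K, 221) = 22.
C2: P2 ⊕ 22 = 80; E(K, 80) = 155.
C3: P3 ⊕ 155 = 89; E(K, 89) = 146.
C4: P4 ⊕ 146 = 216; E(K, 216) = 19.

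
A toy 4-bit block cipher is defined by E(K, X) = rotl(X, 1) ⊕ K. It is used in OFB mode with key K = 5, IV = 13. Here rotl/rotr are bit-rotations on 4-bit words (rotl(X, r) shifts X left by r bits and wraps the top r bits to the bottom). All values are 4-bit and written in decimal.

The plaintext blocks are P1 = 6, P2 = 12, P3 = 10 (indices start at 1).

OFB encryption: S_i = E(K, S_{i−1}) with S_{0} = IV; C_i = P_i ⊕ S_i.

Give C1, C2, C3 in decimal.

C1 = 8, C2 = 4, C3 = 14

C1: S = E(K, 13) = 14; 6 ⊕ 14 = 8.
C2: S = E(K, 14) = 8; 12 ⊕ 8 = 4.
C3: S = E(K, 8) = 4; 10 ⊕ 4 = 14.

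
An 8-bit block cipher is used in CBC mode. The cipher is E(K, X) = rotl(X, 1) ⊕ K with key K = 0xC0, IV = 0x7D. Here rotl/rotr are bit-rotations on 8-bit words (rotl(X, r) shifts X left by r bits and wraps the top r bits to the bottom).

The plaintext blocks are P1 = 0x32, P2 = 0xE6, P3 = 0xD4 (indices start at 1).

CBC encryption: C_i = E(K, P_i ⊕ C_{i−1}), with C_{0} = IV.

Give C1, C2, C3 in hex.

C1 = 0x5E, C2 = 0xB1, C3 = 0x0A

C1: P1 ⊕ 0x7D = 0x4F; E(K, 0x4F) = 0x5E.
C2: P2 ⊕ 0x5E = 0xB8; E(K, 0xB8) = 0xB1.
C3: P3 ⊕ 0xB1 = 0x65; E(K, 0x65) = 0x0A.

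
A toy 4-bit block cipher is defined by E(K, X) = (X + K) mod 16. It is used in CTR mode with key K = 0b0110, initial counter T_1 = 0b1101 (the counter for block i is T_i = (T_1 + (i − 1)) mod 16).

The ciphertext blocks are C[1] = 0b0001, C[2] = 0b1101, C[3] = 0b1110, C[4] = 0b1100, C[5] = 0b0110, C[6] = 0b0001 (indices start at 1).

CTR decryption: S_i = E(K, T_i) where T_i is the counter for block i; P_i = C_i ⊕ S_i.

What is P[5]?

P[5]: T = 0b0001, S = E(K, T) = 0b0111; 0b0110 ⊕ 0b0111 = 0b0001.

P[5] = 0b0001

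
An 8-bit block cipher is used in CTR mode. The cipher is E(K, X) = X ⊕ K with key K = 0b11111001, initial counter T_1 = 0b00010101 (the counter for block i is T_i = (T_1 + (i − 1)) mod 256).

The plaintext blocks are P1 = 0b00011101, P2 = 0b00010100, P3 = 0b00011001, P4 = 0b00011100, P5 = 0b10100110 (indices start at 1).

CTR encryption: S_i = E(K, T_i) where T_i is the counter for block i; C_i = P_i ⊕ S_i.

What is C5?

C1: T = 0b00010101, S = E(K, T) = 0b11101100; 0b00011101 ⊕ 0b11101100 = 0b11110001.
C2: T = 0b00010110, S = E(K, T) = 0b11101111; 0b00010100 ⊕ 0b11101111 = 0b11111011.
C3: T = 0b00010111, S = E(K, T) = 0b11101110; 0b00011001 ⊕ 0b11101110 = 0b11110111.
C4: T = 0b00011000, S = E(K, T) = 0b11100001; 0b00011100 ⊕ 0b11100001 = 0b11111101.
C5: T = 0b00011001, S = E(K, T) = 0b11100000; 0b10100110 ⊕ 0b11100000 = 0b01000110.

C5 = 0b01000110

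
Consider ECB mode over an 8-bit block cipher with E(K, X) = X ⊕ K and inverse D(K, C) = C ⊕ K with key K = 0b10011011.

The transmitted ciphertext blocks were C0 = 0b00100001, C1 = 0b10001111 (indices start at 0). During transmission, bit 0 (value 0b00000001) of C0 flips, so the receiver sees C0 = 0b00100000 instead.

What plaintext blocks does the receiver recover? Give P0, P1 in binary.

P0 = 0b10111011, P1 = 0b00010100

ECB decryption: P_i = D(K, C_i).
Only C0 changed, to 0b00100000. In ECB, a change in C_i affects only P_i. Decrypting the received ciphertext:
P0: D(K, 0b00100000) = 0b10111011.
P1: D(K, 0b10001111) = 0b00010100.
Blocks that differ from the original plaintext: P0.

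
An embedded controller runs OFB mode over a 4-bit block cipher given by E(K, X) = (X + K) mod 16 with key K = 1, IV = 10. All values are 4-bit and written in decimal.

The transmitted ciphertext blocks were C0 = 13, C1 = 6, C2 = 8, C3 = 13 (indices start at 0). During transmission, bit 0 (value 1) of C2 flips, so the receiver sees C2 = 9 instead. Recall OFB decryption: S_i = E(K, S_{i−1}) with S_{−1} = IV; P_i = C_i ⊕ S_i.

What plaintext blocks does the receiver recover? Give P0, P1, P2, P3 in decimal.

P0 = 6, P1 = 10, P2 = 4, P3 = 3

Only C2 changed, to 9. In OFB, a change in C_i flips the same bit in P_i only; the keystream is unaffected. Decrypting the received ciphertext:
P0: S = E(K, 10) = 11; 13 ⊕ 11 = 6.
P1: S = E(K, 11) = 12; 6 ⊕ 12 = 10.
P2: S = E(K, 12) = 13; 9 ⊕ 13 = 4.
P3: S = E(K, 13) = 14; 13 ⊕ 14 = 3.
Blocks that differ from the original plaintext: P2.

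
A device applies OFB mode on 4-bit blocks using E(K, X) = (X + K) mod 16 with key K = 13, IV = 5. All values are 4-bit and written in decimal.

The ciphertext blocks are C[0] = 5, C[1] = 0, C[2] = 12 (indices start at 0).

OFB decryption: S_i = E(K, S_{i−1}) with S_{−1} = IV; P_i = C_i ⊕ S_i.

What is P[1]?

P[1] = 15

P[0]: S = E(K, 5) = 2; 5 ⊕ 2 = 7.
P[1]: S = E(K, 2) = 15; 0 ⊕ 15 = 15.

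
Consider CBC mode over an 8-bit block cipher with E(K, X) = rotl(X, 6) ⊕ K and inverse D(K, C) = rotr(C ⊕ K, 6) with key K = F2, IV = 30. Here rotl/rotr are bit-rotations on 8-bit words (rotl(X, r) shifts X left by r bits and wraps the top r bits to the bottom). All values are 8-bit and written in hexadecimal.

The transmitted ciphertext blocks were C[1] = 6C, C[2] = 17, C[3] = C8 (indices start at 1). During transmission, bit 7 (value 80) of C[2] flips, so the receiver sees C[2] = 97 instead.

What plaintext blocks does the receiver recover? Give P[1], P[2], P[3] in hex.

P[1] = 4A, P[2] = F9, P[3] = 7F

CBC decryption: P_i = D(K, C_i) ⊕ C_{i−1}, with C_{0} = IV.
Only C[2] changed, to 97. In CBC, a change in C_i garbles P_i and flips the same bit in P_{i+1}. Decrypting the received ciphertext:
P[1]: D(K, 6C) = 7A; 7A ⊕ 30 = 4A.
P[2]: D(K, 97) = 95; 95 ⊕ 6C = F9.
P[3]: D(K, C8) = E8; E8 ⊕ 97 = 7F.
Blocks that differ from the original plaintext: P[2], P[3].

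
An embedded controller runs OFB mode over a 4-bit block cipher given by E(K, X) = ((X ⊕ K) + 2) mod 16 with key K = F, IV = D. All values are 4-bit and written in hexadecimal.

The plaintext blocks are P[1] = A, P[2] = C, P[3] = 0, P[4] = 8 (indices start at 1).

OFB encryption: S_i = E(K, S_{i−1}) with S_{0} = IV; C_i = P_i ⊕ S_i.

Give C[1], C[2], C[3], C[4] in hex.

C[1]: S = E(K, D) = 4; A ⊕ 4 = E.
C[2]: S = E(K, 4) = D; C ⊕ D = 1.
C[3]: S = E(K, D) = 4; 0 ⊕ 4 = 4.
C[4]: S = E(K, 4) = D; 8 ⊕ D = 5.

C[1] = E, C[2] = 1, C[3] = 4, C[4] = 5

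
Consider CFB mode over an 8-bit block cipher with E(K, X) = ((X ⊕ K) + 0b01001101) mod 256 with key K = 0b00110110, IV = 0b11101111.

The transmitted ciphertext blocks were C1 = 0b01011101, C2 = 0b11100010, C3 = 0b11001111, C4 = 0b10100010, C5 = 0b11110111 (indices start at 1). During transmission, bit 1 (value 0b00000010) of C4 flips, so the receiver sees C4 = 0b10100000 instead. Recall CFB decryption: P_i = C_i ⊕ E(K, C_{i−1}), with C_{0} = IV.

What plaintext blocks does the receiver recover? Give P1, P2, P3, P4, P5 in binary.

Only C4 changed, to 0b10100000. In CFB, a change in C_i flips the same bit in P_i and garbles P_{i+1}. Decrypting the received ciphertext:
P1: E(K, 0b11101111) = 0b00100110; 0b01011101 ⊕ 0b00100110 = 0b01111011.
P2: E(K, 0b01011101) = 0b10111000; 0b11100010 ⊕ 0b10111000 = 0b01011010.
P3: E(K, 0b11100010) = 0b00100001; 0b11001111 ⊕ 0b00100001 = 0b11101110.
P4: E(K, 0b11001111) = 0b01000110; 0b10100000 ⊕ 0b01000110 = 0b11100110.
P5: E(K, 0b10100000) = 0b11100011; 0b11110111 ⊕ 0b11100011 = 0b00010100.
Blocks that differ from the original plaintext: P4, P5.

P1 = 0b01111011, P2 = 0b01011010, P3 = 0b11101110, P4 = 0b11100110, P5 = 0b00010100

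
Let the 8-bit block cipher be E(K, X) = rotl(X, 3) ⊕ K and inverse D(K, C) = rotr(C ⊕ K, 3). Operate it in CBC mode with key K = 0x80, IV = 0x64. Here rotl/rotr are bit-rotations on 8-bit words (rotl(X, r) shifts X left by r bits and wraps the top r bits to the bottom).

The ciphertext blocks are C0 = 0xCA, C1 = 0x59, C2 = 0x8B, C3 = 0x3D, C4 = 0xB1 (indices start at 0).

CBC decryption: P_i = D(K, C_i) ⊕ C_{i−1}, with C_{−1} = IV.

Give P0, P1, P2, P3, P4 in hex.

P0 = 0x2D, P1 = 0xF1, P2 = 0x38, P3 = 0x3C, P4 = 0x1B

P0: D(K, 0xCA) = 0x49; 0x49 ⊕ 0x64 = 0x2D.
P1: D(K, 0x59) = 0x3B; 0x3B ⊕ 0xCA = 0xF1.
P2: D(K, 0x8B) = 0x61; 0x61 ⊕ 0x59 = 0x38.
P3: D(K, 0x3D) = 0xB7; 0xB7 ⊕ 0x8B = 0x3C.
P4: D(K, 0xB1) = 0x26; 0x26 ⊕ 0x3D = 0x1B.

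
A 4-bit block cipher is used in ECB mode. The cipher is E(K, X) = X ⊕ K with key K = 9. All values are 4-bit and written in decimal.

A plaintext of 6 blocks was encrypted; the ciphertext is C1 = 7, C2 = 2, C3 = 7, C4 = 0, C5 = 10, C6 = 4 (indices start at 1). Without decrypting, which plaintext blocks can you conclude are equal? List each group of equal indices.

P1 = P3

ECB encrypts each block independently with the same key, so equal ciphertext blocks imply equal plaintext blocks.
C1 = C3 = 7, so P1 = P3.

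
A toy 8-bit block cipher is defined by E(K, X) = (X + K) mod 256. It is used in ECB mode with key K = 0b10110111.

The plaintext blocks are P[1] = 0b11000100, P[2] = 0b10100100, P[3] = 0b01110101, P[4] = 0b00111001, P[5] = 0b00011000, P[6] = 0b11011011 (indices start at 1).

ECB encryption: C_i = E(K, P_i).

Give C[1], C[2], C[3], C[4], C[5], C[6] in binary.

C[1] = 0b01111011, C[2] = 0b01011011, C[3] = 0b00101100, C[4] = 0b11110000, C[5] = 0b11001111, C[6] = 0b10010010

C[1]: E(K, 0b11000100) = 0b01111011.
C[2]: E(K, 0b10100100) = 0b01011011.
C[3]: E(K, 0b01110101) = 0b00101100.
C[4]: E(K, 0b00111001) = 0b11110000.
C[5]: E(K, 0b00011000) = 0b11001111.
C[6]: E(K, 0b11011011) = 0b10010010.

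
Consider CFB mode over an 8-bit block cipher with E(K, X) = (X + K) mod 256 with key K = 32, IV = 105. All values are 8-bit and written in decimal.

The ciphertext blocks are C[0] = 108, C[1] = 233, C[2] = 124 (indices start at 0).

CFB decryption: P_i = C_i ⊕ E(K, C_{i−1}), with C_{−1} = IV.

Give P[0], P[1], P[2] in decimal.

P[0] = 229, P[1] = 101, P[2] = 117

P[0]: E(K, 105) = 137; 108 ⊕ 137 = 229.
P[1]: E(K, 108) = 140; 233 ⊕ 140 = 101.
P[2]: E(K, 233) = 9; 124 ⊕ 9 = 117.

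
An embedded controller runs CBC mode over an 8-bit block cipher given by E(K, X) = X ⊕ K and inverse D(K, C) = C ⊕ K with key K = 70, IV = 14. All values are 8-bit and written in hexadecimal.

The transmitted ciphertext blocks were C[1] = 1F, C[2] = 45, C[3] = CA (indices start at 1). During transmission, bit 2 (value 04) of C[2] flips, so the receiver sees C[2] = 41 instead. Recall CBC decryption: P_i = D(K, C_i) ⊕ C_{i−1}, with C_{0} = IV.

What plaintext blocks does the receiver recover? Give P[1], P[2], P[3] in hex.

P[1] = 7B, P[2] = 2E, P[3] = FB

Only C[2] changed, to 41. In CBC, a change in C_i garbles P_i and flips the same bit in P_{i+1}. Decrypting the received ciphertext:
P[1]: D(K, 1F) = 6F; 6F ⊕ 14 = 7B.
P[2]: D(K, 41) = 31; 31 ⊕ 1F = 2E.
P[3]: D(K, CA) = BA; BA ⊕ 41 = FB.
Blocks that differ from the original plaintext: P[2], P[3].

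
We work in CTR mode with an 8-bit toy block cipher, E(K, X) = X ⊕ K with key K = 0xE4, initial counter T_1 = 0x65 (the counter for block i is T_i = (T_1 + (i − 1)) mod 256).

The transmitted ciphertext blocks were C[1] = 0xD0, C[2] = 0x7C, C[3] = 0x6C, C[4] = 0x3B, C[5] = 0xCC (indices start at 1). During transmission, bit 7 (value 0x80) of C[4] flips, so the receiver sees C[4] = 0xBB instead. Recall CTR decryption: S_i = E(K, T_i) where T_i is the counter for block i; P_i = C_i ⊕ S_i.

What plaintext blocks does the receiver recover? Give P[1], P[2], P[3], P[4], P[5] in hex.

Only C[4] changed, to 0xBB. In CTR, a change in C_i flips the same bit in P_i only; the keystream is unaffected. Decrypting the received ciphertext:
P[1]: T = 0x65, S = E(K, T) = 0x81; 0xD0 ⊕ 0x81 = 0x51.
P[2]: T = 0x66, S = E(K, T) = 0x82; 0x7C ⊕ 0x82 = 0xFE.
P[3]: T = 0x67, S = E(K, T) = 0x83; 0x6C ⊕ 0x83 = 0xEF.
P[4]: T = 0x68, S = E(K, T) = 0x8C; 0xBB ⊕ 0x8C = 0x37.
P[5]: T = 0x69, S = E(K, T) = 0x8D; 0xCC ⊕ 0x8D = 0x41.
Blocks that differ from the original plaintext: P[4].

P[1] = 0x51, P[2] = 0xFE, P[3] = 0xEF, P[4] = 0x37, P[5] = 0x41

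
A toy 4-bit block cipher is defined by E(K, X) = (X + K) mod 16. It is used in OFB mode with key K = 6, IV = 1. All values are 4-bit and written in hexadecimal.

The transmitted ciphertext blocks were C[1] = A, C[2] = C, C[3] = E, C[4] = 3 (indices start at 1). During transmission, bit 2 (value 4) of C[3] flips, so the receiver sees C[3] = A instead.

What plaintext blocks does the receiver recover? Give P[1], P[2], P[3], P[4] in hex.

OFB decryption: S_i = E(K, S_{i−1}) with S_{0} = IV; P_i = C_i ⊕ S_i.
Only C[3] changed, to A. In OFB, a change in C_i flips the same bit in P_i only; the keystream is unaffected. Decrypting the received ciphertext:
P[1]: S = E(K, 1) = 7; A ⊕ 7 = D.
P[2]: S = E(K, 7) = D; C ⊕ D = 1.
P[3]: S = E(K, D) = 3; A ⊕ 3 = 9.
P[4]: S = E(K, 3) = 9; 3 ⊕ 9 = A.
Blocks that differ from the original plaintext: P[3].

P[1] = D, P[2] = 1, P[3] = 9, P[4] = A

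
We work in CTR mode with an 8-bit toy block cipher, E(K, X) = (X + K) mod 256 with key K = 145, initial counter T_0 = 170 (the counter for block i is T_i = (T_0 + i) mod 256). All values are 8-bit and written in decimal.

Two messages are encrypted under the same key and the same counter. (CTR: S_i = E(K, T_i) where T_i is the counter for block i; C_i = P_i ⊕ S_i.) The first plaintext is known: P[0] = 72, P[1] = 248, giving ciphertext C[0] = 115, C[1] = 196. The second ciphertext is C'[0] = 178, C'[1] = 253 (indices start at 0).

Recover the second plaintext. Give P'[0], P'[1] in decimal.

In CTR with a reused counter, both messages share the same keystream S_i, so C_i ⊕ C'_i = P_i ⊕ P'_i and thus P'_i = P_i ⊕ C_i ⊕ C'_i.
P'[0]: 72 ⊕ 115 ⊕ 178 = 137.
P'[1]: 248 ⊕ 196 ⊕ 253 = 193.

P'[0] = 137, P'[1] = 193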